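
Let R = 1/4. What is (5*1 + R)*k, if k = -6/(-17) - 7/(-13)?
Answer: 4137/884 ≈ 4.6799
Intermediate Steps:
R = ¼ (R = 1*(¼) = ¼ ≈ 0.25000)
k = 197/221 (k = -6*(-1/17) - 7*(-1/13) = 6/17 + 7/13 = 197/221 ≈ 0.89140)
(5*1 + R)*k = (5*1 + ¼)*(197/221) = (5 + ¼)*(197/221) = (21/4)*(197/221) = 4137/884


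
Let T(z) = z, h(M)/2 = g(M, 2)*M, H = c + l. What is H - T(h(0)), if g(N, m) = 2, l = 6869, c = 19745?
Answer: 26614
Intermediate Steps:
H = 26614 (H = 19745 + 6869 = 26614)
h(M) = 4*M (h(M) = 2*(2*M) = 4*M)
H - T(h(0)) = 26614 - 4*0 = 26614 - 1*0 = 26614 + 0 = 26614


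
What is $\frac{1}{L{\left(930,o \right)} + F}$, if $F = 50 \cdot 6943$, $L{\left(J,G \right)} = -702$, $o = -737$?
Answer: $\frac{1}{346448} \approx 2.8864 \cdot 10^{-6}$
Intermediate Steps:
$F = 347150$
$\frac{1}{L{\left(930,o \right)} + F} = \frac{1}{-702 + 347150} = \frac{1}{346448}$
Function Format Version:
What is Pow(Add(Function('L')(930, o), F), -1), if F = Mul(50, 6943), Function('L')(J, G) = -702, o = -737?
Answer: Rational(1, 346448) ≈ 2.8864e-6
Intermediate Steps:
F = 347150
Pow(Add(Function('L')(930, o), F), -1) = Pow(Add(-702, 347150), -1) = Pow(346448, -1) = Rational(1, 346448)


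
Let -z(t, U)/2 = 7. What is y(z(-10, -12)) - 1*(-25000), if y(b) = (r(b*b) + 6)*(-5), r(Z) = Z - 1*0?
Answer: 23990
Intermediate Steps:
z(t, U) = -14 (z(t, U) = -2*7 = -14)
r(Z) = Z (r(Z) = Z + 0 = Z)
y(b) = -30 - 5*b**2 (y(b) = (b*b + 6)*(-5) = (b**2 + 6)*(-5) = (6 + b**2)*(-5) = -30 - 5*b**2)
y(z(-10, -12)) - 1*(-25000) = (-30 - 5*(-14)**2) - 1*(-25000) = (-30 - 5*196) + 25000 = (-30 - 980) + 25000 = -1010 + 25000 = 23990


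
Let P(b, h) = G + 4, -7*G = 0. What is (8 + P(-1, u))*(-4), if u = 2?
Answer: -48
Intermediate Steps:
G = 0 (G = -1/7*0 = 0)
P(b, h) = 4 (P(b, h) = 0 + 4 = 4)
(8 + P(-1, u))*(-4) = (8 + 4)*(-4) = 12*(-4) = -48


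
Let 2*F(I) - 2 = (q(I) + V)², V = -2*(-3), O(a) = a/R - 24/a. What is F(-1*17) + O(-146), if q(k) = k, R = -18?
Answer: 91685/1314 ≈ 69.776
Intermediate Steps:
O(a) = -24/a - a/18 (O(a) = a/(-18) - 24/a = a*(-1/18) - 24/a = -a/18 - 24/a = -24/a - a/18)
V = 6
F(I) = 1 + (6 + I)²/2 (F(I) = 1 + (I + 6)²/2 = 1 + (6 + I)²/2)
F(-1*17) + O(-146) = (1 + (6 - 1*17)²/2) + (-24/(-146) - 1/18*(-146)) = (1 + (6 - 17)²/2) + (-24*(-1/146) + 73/9) = (1 + (½)*(-11)²) + (12/73 + 73/9) = (1 + (½)*121) + 5437/657 = (1 + 121/2) + 5437/657 = 123/2 + 5437/657 = 91685/1314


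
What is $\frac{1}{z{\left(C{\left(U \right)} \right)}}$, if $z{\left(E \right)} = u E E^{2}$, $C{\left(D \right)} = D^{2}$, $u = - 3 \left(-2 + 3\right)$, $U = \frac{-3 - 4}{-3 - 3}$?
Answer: $- \frac{15552}{117649} \approx -0.13219$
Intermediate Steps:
$U = \frac{7}{6}$ ($U = - \frac{7}{-6} = \left(-7\right) \left(- \frac{1}{6}\right) = \frac{7}{6} \approx 1.1667$)
$u = -3$ ($u = \left(-3\right) 1 = -3$)
$z{\left(E \right)} = - 3 E^{3}$ ($z{\left(E \right)} = - 3 E E^{2} = - 3 E^{3}$)
$\frac{1}{z{\left(C{\left(U \right)} \right)}} = \frac{1}{\left(-3\right) \left(\left(\frac{7}{6}\right)^{2}\right)^{3}} = \frac{1}{\left(-3\right) \left(\frac{49}{36}\right)^{3}} = \frac{1}{\left(-3\right) \frac{117649}{46656}} = \frac{1}{- \frac{117649}{15552}} = - \frac{15552}{117649}$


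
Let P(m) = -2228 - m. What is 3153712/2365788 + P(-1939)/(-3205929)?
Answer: 842605039265/632045696421 ≈ 1.3331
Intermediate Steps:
3153712/2365788 + P(-1939)/(-3205929) = 3153712/2365788 + (-2228 - 1*(-1939))/(-3205929) = 3153712*(1/2365788) + (-2228 + 1939)*(-1/3205929) = 788428/591447 - 289*(-1/3205929) = 788428/591447 + 289/3205929 = 842605039265/632045696421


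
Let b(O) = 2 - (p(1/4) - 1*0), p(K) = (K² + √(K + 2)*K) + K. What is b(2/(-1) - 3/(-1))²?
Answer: 441/256 ≈ 1.7227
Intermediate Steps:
p(K) = K + K² + K*√(2 + K) (p(K) = (K² + √(2 + K)*K) + K = (K² + K*√(2 + K)) + K = K + K² + K*√(2 + K))
b(O) = 21/16 (b(O) = 2 - ((1 + 1/4 + √(2 + 1/4))/4 - 1*0) = 2 - ((1 + ¼ + √(2 + ¼))/4 + 0) = 2 - ((1 + ¼ + √(9/4))/4 + 0) = 2 - ((1 + ¼ + 3/2)/4 + 0) = 2 - ((¼)*(11/4) + 0) = 2 - (11/16 + 0) = 2 - 1*11/16 = 2 - 11/16 = 21/16)
b(2/(-1) - 3/(-1))² = (21/16)² = 441/256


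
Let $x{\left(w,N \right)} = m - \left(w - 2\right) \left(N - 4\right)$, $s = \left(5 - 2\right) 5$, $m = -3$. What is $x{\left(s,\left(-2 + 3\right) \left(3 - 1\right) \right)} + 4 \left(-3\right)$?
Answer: $11$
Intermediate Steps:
$s = 15$ ($s = 3 \cdot 5 = 15$)
$x{\left(w,N \right)} = -3 - \left(-4 + N\right) \left(-2 + w\right)$ ($x{\left(w,N \right)} = -3 - \left(w - 2\right) \left(N - 4\right) = -3 - \left(-2 + w\right) \left(-4 + N\right) = -3 - \left(-4 + N\right) \left(-2 + w\right)$)
$x{\left(s,\left(-2 + 3\right) \left(3 - 1\right) \right)} + 4 \left(-3\right) = \left(-11 + 2 \left(-2 + 3\right) \left(3 - 1\right) + 4 \cdot 15 - \left(-2 + 3\right) \left(3 - 1\right) 15\right) + 4 \left(-3\right) = \left(-11 + 2 \cdot 1 \cdot 2 + 60 - 1 \cdot 2 \cdot 15\right) - 12 = \left(-11 + 2 \cdot 2 + 60 - 2 \cdot 15\right) - 12 = \left(-11 + 4 + 60 - 30\right) - 12 = 23 - 12 = 11$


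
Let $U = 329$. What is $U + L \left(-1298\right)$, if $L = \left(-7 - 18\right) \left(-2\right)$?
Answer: $-64571$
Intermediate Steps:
$L = 50$ ($L = \left(-25\right) \left(-2\right) = 50$)
$U + L \left(-1298\right) = 329 + 50 \left(-1298\right) = 329 - 64900 = -64571$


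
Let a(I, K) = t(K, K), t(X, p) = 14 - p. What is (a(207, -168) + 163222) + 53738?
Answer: 217142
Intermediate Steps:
a(I, K) = 14 - K
(a(207, -168) + 163222) + 53738 = ((14 - 1*(-168)) + 163222) + 53738 = ((14 + 168) + 163222) + 53738 = (182 + 163222) + 53738 = 163404 + 53738 = 217142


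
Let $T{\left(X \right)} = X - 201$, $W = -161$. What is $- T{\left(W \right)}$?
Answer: $362$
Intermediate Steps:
$T{\left(X \right)} = -201 + X$
$- T{\left(W \right)} = - (-201 - 161) = \left(-1\right) \left(-362\right) = 362$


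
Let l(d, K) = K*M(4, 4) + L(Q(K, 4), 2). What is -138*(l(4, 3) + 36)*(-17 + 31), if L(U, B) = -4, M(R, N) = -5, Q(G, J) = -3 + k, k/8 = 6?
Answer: -32844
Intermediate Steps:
k = 48 (k = 8*6 = 48)
Q(G, J) = 45 (Q(G, J) = -3 + 48 = 45)
l(d, K) = -4 - 5*K (l(d, K) = K*(-5) - 4 = -5*K - 4 = -4 - 5*K)
-138*(l(4, 3) + 36)*(-17 + 31) = -138*((-4 - 5*3) + 36)*(-17 + 31) = -138*((-4 - 15) + 36)*14 = -138*(-19 + 36)*14 = -2346*14 = -138*238 = -32844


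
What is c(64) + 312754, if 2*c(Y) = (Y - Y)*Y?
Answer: 312754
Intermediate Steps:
c(Y) = 0 (c(Y) = ((Y - Y)*Y)/2 = (0*Y)/2 = (½)*0 = 0)
c(64) + 312754 = 0 + 312754 = 312754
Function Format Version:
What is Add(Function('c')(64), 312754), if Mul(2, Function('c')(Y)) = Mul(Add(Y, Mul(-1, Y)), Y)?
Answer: 312754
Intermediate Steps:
Function('c')(Y) = 0 (Function('c')(Y) = Mul(Rational(1, 2), Mul(Add(Y, Mul(-1, Y)), Y)) = Mul(Rational(1, 2), Mul(0, Y)) = Mul(Rational(1, 2), 0) = 0)
Add(Function('c')(64), 312754) = Add(0, 312754) = 312754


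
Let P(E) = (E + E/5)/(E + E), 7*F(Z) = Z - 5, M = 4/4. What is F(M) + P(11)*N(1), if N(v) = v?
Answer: 1/35 ≈ 0.028571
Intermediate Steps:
M = 1 (M = 4*(1/4) = 1)
F(Z) = -5/7 + Z/7 (F(Z) = (Z - 5)/7 = (-5 + Z)/7 = -5/7 + Z/7)
P(E) = 3/5 (P(E) = (E + E*(1/5))/((2*E)) = (E + E/5)*(1/(2*E)) = (6*E/5)*(1/(2*E)) = 3/5)
F(M) + P(11)*N(1) = (-5/7 + (1/7)*1) + (3/5)*1 = (-5/7 + 1/7) + 3/5 = -4/7 + 3/5 = 1/35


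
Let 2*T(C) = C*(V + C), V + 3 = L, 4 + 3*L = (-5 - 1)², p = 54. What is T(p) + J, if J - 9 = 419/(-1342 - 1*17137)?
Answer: 30933427/18479 ≈ 1674.0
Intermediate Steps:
L = 32/3 (L = -4/3 + (-5 - 1)²/3 = -4/3 + (⅓)*(-6)² = -4/3 + (⅓)*36 = -4/3 + 12 = 32/3 ≈ 10.667)
V = 23/3 (V = -3 + 32/3 = 23/3 ≈ 7.6667)
T(C) = C*(23/3 + C)/2 (T(C) = (C*(23/3 + C))/2 = C*(23/3 + C)/2)
J = 165892/18479 (J = 9 + 419/(-1342 - 1*17137) = 9 + 419/(-1342 - 17137) = 9 + 419/(-18479) = 9 + 419*(-1/18479) = 9 - 419/18479 = 165892/18479 ≈ 8.9773)
T(p) + J = (⅙)*54*(23 + 3*54) + 165892/18479 = (⅙)*54*(23 + 162) + 165892/18479 = (⅙)*54*185 + 165892/18479 = 1665 + 165892/18479 = 30933427/18479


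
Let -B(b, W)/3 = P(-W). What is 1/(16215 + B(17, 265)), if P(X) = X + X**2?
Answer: -1/193665 ≈ -5.1636e-6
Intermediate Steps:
B(b, W) = 3*W*(1 - W) (B(b, W) = -3*(-W)*(1 - W) = -(-3)*W*(1 - W) = 3*W*(1 - W))
1/(16215 + B(17, 265)) = 1/(16215 + 3*265*(1 - 1*265)) = 1/(16215 + 3*265*(1 - 265)) = 1/(16215 + 3*265*(-264)) = 1/(16215 - 209880) = 1/(-193665) = -1/193665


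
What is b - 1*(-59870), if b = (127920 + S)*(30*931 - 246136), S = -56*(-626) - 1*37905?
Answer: -27291182756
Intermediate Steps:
S = -2849 (S = 35056 - 37905 = -2849)
b = -27291242626 (b = (127920 - 2849)*(30*931 - 246136) = 125071*(27930 - 246136) = 125071*(-218206) = -27291242626)
b - 1*(-59870) = -27291242626 - 1*(-59870) = -27291242626 + 59870 = -27291182756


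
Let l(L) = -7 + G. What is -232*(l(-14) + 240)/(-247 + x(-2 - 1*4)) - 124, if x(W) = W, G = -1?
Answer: 22452/253 ≈ 88.743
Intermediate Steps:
l(L) = -8 (l(L) = -7 - 1 = -8)
-232*(l(-14) + 240)/(-247 + x(-2 - 1*4)) - 124 = -232*(-8 + 240)/(-247 + (-2 - 1*4)) - 124 = -53824/(-247 + (-2 - 4)) - 124 = -53824/(-247 - 6) - 124 = -53824/(-253) - 124 = -53824*(-1)/253 - 124 = -232*(-232/253) - 124 = 53824/253 - 124 = 22452/253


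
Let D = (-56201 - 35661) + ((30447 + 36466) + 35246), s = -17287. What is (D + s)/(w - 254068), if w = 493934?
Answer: -3495/119933 ≈ -0.029141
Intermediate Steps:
D = 10297 (D = -91862 + (66913 + 35246) = -91862 + 102159 = 10297)
(D + s)/(w - 254068) = (10297 - 17287)/(493934 - 254068) = -6990/239866 = -6990*1/239866 = -3495/119933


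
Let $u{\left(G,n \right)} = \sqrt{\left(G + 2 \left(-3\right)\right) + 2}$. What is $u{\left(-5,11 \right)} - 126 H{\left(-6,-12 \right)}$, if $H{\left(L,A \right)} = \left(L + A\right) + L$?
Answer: $3024 + 3 i \approx 3024.0 + 3.0 i$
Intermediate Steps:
$u{\left(G,n \right)} = \sqrt{-4 + G}$ ($u{\left(G,n \right)} = \sqrt{\left(G - 6\right) + 2} = \sqrt{\left(-6 + G\right) + 2} = \sqrt{-4 + G}$)
$H{\left(L,A \right)} = A + 2 L$ ($H{\left(L,A \right)} = \left(A + L\right) + L = A + 2 L$)
$u{\left(-5,11 \right)} - 126 H{\left(-6,-12 \right)} = \sqrt{-4 - 5} - 126 \left(-12 + 2 \left(-6\right)\right) = \sqrt{-9} - 126 \left(-12 - 12\right) = 3 i - -3024 = 3 i + 3024 = 3024 + 3 i$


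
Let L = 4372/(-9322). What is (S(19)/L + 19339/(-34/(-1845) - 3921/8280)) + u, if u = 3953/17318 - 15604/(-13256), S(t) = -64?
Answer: -20524719757782831200/484599480296659 ≈ -42354.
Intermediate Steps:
L = -2186/4661 (L = 4372*(-1/9322) = -2186/4661 ≈ -0.46900)
u = 20164440/14347963 (u = 3953*(1/17318) - 15604*(-1/13256) = 3953/17318 + 3901/3314 = 20164440/14347963 ≈ 1.4054)
(S(19)/L + 19339/(-34/(-1845) - 3921/8280)) + u = (-64/(-2186/4661) + 19339/(-34/(-1845) - 3921/8280)) + 20164440/14347963 = (-64*(-4661/2186) + 19339/(-34*(-1/1845) - 3921*1/8280)) + 20164440/14347963 = (149152/1093 + 19339/(34/1845 - 1307/2760)) + 20164440/14347963 = (149152/1093 + 19339/(-30901/67896)) + 20164440/14347963 = (149152/1093 + 19339*(-67896/30901)) + 20164440/14347963 = (149152/1093 - 1313040744/30901) + 20164440/14347963 = -1430544587240/33774793 + 20164440/14347963 = -20524719757782831200/484599480296659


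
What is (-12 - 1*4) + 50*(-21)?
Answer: -1066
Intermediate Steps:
(-12 - 1*4) + 50*(-21) = (-12 - 4) - 1050 = -16 - 1050 = -1066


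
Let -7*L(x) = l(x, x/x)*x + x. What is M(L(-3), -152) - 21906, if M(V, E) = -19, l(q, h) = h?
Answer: -21925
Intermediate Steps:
L(x) = -2*x/7 (L(x) = -((x/x)*x + x)/7 = -(1*x + x)/7 = -(x + x)/7 = -2*x/7)
M(L(-3), -152) - 21906 = -19 - 21906 = -21925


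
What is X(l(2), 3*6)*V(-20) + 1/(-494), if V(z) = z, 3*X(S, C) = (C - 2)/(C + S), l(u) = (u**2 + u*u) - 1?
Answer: -31631/7410 ≈ -4.2687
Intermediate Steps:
l(u) = -1 + 2*u**2 (l(u) = (u**2 + u**2) - 1 = 2*u**2 - 1 = -1 + 2*u**2)
X(S, C) = (-2 + C)/(3*(C + S)) (X(S, C) = ((C - 2)/(C + S))/3 = ((-2 + C)/(C + S))/3 = (-2 + C)/(3*(C + S)))
X(l(2), 3*6)*V(-20) + 1/(-494) = ((-2 + 3*6)/(3*(3*6 + (-1 + 2*2**2))))*(-20) + 1/(-494) = ((-2 + 18)/(3*(18 + (-1 + 2*4))))*(-20) - 1/494 = ((1/3)*16/(18 + (-1 + 8)))*(-20) - 1/494 = ((1/3)*16/(18 + 7))*(-20) - 1/494 = ((1/3)*16/25)*(-20) - 1/494 = ((1/3)*(1/25)*16)*(-20) - 1/494 = (16/75)*(-20) - 1/494 = -64/15 - 1/494 = -31631/7410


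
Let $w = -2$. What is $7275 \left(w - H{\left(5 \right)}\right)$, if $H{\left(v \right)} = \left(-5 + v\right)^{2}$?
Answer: $-14550$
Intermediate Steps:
$7275 \left(w - H{\left(5 \right)}\right) = 7275 \left(-2 - \left(-5 + 5\right)^{2}\right) = 7275 \left(-2 - 0^{2}\right) = 7275 \left(-2 - 0\right) = 7275 \left(-2 + 0\right) = 7275 \left(-2\right) = -14550$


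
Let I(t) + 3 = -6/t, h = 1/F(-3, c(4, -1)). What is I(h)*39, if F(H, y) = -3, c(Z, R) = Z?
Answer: 585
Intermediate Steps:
h = -⅓ (h = 1/(-3) = -⅓ ≈ -0.33333)
I(t) = -3 - 6/t
I(h)*39 = (-3 - 6/(-⅓))*39 = (-3 - 6*(-3))*39 = (-3 + 18)*39 = 15*39 = 585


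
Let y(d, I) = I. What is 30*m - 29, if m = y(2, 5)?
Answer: 121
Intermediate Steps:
m = 5
30*m - 29 = 30*5 - 29 = 150 - 29 = 121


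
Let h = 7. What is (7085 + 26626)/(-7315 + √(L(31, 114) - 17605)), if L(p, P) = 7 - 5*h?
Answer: -1067515/231718 - 11237*I*√17633/17842286 ≈ -4.607 - 0.08363*I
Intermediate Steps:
L(p, P) = -28 (L(p, P) = 7 - 5*7 = 7 - 35 = -28)
(7085 + 26626)/(-7315 + √(L(31, 114) - 17605)) = (7085 + 26626)/(-7315 + √(-28 - 17605)) = 33711/(-7315 + √(-17633)) = 33711/(-7315 + I*√17633)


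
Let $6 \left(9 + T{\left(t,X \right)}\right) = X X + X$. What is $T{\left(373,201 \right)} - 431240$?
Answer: $-424482$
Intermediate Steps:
$T{\left(t,X \right)} = -9 + \frac{X}{6} + \frac{X^{2}}{6}$ ($T{\left(t,X \right)} = -9 + \frac{X X + X}{6} = -9 + \frac{X^{2} + X}{6} = -9 + \frac{X + X^{2}}{6} = -9 + \left(\frac{X}{6} + \frac{X^{2}}{6}\right) = -9 + \frac{X}{6} + \frac{X^{2}}{6}$)
$T{\left(373,201 \right)} - 431240 = \left(-9 + \frac{1}{6} \cdot 201 + \frac{201^{2}}{6}\right) - 431240 = \left(-9 + \frac{67}{2} + \frac{1}{6} \cdot 40401\right) - 431240 = \left(-9 + \frac{67}{2} + \frac{13467}{2}\right) - 431240 = 6758 - 431240 = -424482$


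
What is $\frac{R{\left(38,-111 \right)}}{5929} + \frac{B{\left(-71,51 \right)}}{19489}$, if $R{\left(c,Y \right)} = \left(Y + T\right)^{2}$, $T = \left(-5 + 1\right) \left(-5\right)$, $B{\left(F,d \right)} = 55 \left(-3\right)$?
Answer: $\frac{3273676}{2358169} \approx 1.3882$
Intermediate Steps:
$B{\left(F,d \right)} = -165$
$T = 20$ ($T = \left(-4\right) \left(-5\right) = 20$)
$R{\left(c,Y \right)} = \left(20 + Y\right)^{2}$ ($R{\left(c,Y \right)} = \left(Y + 20\right)^{2} = \left(20 + Y\right)^{2}$)
$\frac{R{\left(38,-111 \right)}}{5929} + \frac{B{\left(-71,51 \right)}}{19489} = \frac{\left(20 - 111\right)^{2}}{5929} - \frac{165}{19489} = \left(-91\right)^{2} \cdot \frac{1}{5929} - \frac{165}{19489} = 8281 \cdot \frac{1}{5929} - \frac{165}{19489} = \frac{169}{121} - \frac{165}{19489} = \frac{3273676}{2358169}$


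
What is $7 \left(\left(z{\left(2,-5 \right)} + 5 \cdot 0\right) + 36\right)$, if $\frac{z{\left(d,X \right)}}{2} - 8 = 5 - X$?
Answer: $504$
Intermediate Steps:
$z{\left(d,X \right)} = 26 - 2 X$ ($z{\left(d,X \right)} = 16 + 2 \left(5 - X\right) = 16 - \left(-10 + 2 X\right) = 26 - 2 X$)
$7 \left(\left(z{\left(2,-5 \right)} + 5 \cdot 0\right) + 36\right) = 7 \left(\left(\left(26 - -10\right) + 5 \cdot 0\right) + 36\right) = 7 \left(\left(\left(26 + 10\right) + 0\right) + 36\right) = 7 \left(\left(36 + 0\right) + 36\right) = 7 \left(36 + 36\right) = 7 \cdot 72 = 504$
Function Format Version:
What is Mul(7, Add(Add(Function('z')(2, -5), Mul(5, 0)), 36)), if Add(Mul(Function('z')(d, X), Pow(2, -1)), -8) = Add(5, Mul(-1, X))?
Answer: 504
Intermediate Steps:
Function('z')(d, X) = Add(26, Mul(-2, X)) (Function('z')(d, X) = Add(16, Mul(2, Add(5, Mul(-1, X)))) = Add(16, Add(10, Mul(-2, X))) = Add(26, Mul(-2, X)))
Mul(7, Add(Add(Function('z')(2, -5), Mul(5, 0)), 36)) = Mul(7, Add(Add(Add(26, Mul(-2, -5)), Mul(5, 0)), 36)) = Mul(7, Add(Add(Add(26, 10), 0), 36)) = Mul(7, Add(Add(36, 0), 36)) = Mul(7, Add(36, 36)) = Mul(7, 72) = 504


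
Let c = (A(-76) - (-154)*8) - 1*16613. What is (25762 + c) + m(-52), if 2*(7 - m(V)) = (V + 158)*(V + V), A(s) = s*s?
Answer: 21676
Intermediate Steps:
A(s) = s²
m(V) = 7 - V*(158 + V) (m(V) = 7 - (V + 158)*(V + V)/2 = 7 - (158 + V)*2*V/2 = 7 - V*(158 + V))
c = -9605 (c = ((-76)² - (-154)*8) - 1*16613 = (5776 - 1*(-1232)) - 16613 = (5776 + 1232) - 16613 = 7008 - 16613 = -9605)
(25762 + c) + m(-52) = (25762 - 9605) + (7 - 1*(-52)² - 158*(-52)) = 16157 + (7 - 1*2704 + 8216) = 16157 + (7 - 2704 + 8216) = 16157 + 5519 = 21676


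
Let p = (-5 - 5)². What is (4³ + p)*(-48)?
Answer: -7872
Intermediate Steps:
p = 100 (p = (-10)² = 100)
(4³ + p)*(-48) = (4³ + 100)*(-48) = (64 + 100)*(-48) = 164*(-48) = -7872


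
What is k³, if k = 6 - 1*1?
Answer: 125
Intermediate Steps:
k = 5 (k = 6 - 1 = 5)
k³ = 5³ = 125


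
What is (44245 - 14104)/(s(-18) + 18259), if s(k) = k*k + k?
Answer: 30141/18565 ≈ 1.6235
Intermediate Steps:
s(k) = k + k² (s(k) = k² + k = k + k²)
(44245 - 14104)/(s(-18) + 18259) = (44245 - 14104)/(-18*(1 - 18) + 18259) = 30141/(-18*(-17) + 18259) = 30141/(306 + 18259) = 30141/18565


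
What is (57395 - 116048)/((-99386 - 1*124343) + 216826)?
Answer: 6517/767 ≈ 8.4967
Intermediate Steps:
(57395 - 116048)/((-99386 - 1*124343) + 216826) = -58653/((-99386 - 124343) + 216826) = -58653/(-223729 + 216826) = -58653/(-6903) = -58653*(-1/6903) = 6517/767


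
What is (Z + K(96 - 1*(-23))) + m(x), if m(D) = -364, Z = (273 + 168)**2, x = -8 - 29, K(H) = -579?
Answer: 193538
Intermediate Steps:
x = -37
Z = 194481 (Z = 441**2 = 194481)
(Z + K(96 - 1*(-23))) + m(x) = (194481 - 579) - 364 = 193902 - 364 = 193538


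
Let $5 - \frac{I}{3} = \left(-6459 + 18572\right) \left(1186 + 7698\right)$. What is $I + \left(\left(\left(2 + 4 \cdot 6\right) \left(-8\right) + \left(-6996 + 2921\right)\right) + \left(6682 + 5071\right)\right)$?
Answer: $-322828191$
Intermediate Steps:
$I = -322835661$ ($I = 15 - 3 \left(-6459 + 18572\right) \left(1186 + 7698\right) = 15 - 3 \cdot 12113 \cdot 8884 = 15 - 322835676 = -322835661$)
$I + \left(\left(\left(2 + 4 \cdot 6\right) \left(-8\right) + \left(-6996 + 2921\right)\right) + \left(6682 + 5071\right)\right) = -322835661 + \left(\left(\left(2 + 4 \cdot 6\right) \left(-8\right) + \left(-6996 + 2921\right)\right) + \left(6682 + 5071\right)\right) = -322835661 + \left(\left(\left(2 + 24\right) \left(-8\right) - 4075\right) + 11753\right) = -322835661 + \left(\left(26 \left(-8\right) - 4075\right) + 11753\right) = -322835661 + \left(\left(-208 - 4075\right) + 11753\right) = -322835661 + \left(-4283 + 11753\right) = -322835661 + 7470 = -322828191$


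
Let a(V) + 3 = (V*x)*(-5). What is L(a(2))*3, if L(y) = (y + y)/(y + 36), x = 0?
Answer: -6/11 ≈ -0.54545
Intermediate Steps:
a(V) = -3 (a(V) = -3 + (V*0)*(-5) = -3 + 0*(-5) = -3 + 0 = -3)
L(y) = 2*y/(36 + y) (L(y) = (2*y)/(36 + y) = 2*y/(36 + y))
L(a(2))*3 = (2*(-3)/(36 - 3))*3 = (2*(-3)/33)*3 = (2*(-3)*(1/33))*3 = -2/11*3 = -6/11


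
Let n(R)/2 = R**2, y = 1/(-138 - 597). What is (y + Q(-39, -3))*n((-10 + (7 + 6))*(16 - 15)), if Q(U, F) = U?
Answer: -171996/245 ≈ -702.02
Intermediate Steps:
y = -1/735 (y = 1/(-735) = -1/735 ≈ -0.0013605)
n(R) = 2*R**2
(y + Q(-39, -3))*n((-10 + (7 + 6))*(16 - 15)) = (-1/735 - 39)*(2*((-10 + (7 + 6))*(16 - 15))**2) = -57332*((-10 + 13)*1)**2/735 = -57332*(3*1)**2/735 = -57332*3**2/735 = -57332*9/735 = -28666/735*18 = -171996/245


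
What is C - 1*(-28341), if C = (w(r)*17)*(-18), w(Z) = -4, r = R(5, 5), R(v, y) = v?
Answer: 29565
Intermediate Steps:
r = 5
C = 1224 (C = -4*17*(-18) = -68*(-18) = 1224)
C - 1*(-28341) = 1224 - 1*(-28341) = 1224 + 28341 = 29565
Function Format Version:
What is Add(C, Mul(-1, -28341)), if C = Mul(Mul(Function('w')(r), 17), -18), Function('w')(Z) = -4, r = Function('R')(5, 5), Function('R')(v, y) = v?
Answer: 29565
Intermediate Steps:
r = 5
C = 1224 (C = Mul(Mul(-4, 17), -18) = Mul(-68, -18) = 1224)
Add(C, Mul(-1, -28341)) = Add(1224, Mul(-1, -28341)) = Add(1224, 28341) = 29565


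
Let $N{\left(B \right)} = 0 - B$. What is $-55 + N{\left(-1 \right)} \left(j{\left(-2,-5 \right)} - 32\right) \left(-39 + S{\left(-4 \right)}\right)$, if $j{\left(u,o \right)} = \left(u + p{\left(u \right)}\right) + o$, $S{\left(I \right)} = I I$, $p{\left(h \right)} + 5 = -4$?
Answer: $1049$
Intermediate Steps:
$p{\left(h \right)} = -9$ ($p{\left(h \right)} = -5 - 4 = -9$)
$S{\left(I \right)} = I^{2}$
$j{\left(u,o \right)} = -9 + o + u$ ($j{\left(u,o \right)} = \left(u - 9\right) + o = \left(-9 + u\right) + o = -9 + o + u$)
$N{\left(B \right)} = - B$
$-55 + N{\left(-1 \right)} \left(j{\left(-2,-5 \right)} - 32\right) \left(-39 + S{\left(-4 \right)}\right) = -55 + \left(-1\right) \left(-1\right) \left(\left(-9 - 5 - 2\right) - 32\right) \left(-39 + \left(-4\right)^{2}\right) = -55 + 1 \left(-16 - 32\right) \left(-39 + 16\right) = -55 + 1 \left(\left(-48\right) \left(-23\right)\right) = -55 + 1 \cdot 1104 = -55 + 1104 = 1049$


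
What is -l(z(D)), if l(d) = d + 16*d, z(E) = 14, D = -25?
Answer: -238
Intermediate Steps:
l(d) = 17*d
-l(z(D)) = -17*14 = -1*238 = -238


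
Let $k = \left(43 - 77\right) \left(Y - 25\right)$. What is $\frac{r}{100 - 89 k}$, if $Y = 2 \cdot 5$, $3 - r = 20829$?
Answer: $\frac{10413}{22645} \approx 0.45984$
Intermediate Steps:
$r = -20826$ ($r = 3 - 20829 = -20826$)
$Y = 10$
$k = 510$ ($k = \left(43 - 77\right) \left(10 - 25\right) = \left(-34\right) \left(-15\right) = 510$)
$\frac{r}{100 - 89 k} = - \frac{20826}{100 - 45390} = - \frac{20826}{-45290} = \left(-20826\right) \left(- \frac{1}{45290}\right) = \frac{10413}{22645}$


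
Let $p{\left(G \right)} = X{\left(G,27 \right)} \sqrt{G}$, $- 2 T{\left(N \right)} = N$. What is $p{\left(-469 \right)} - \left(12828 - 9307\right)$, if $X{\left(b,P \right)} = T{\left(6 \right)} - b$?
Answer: $-3521 + 466 i \sqrt{469} \approx -3521.0 + 10092.0 i$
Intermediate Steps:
$T{\left(N \right)} = - \frac{N}{2}$
$X{\left(b,P \right)} = -3 - b$ ($X{\left(b,P \right)} = \left(- \frac{1}{2}\right) 6 - b = -3 - b$)
$p{\left(G \right)} = \sqrt{G} \left(-3 - G\right)$ ($p{\left(G \right)} = \left(-3 - G\right) \sqrt{G} = \sqrt{G} \left(-3 - G\right)$)
$p{\left(-469 \right)} - \left(12828 - 9307\right) = \sqrt{-469} \left(-3 - -469\right) - \left(12828 - 9307\right) = i \sqrt{469} \left(-3 + 469\right) - 3521 = i \sqrt{469} \cdot 466 - 3521 = 466 i \sqrt{469} - 3521 = -3521 + 466 i \sqrt{469}$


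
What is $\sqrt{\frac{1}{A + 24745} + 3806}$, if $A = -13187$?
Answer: $\frac{\sqrt{508433518942}}{11558} \approx 61.693$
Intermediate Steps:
$\sqrt{\frac{1}{A + 24745} + 3806} = \sqrt{\frac{1}{-13187 + 24745} + 3806} = \sqrt{\frac{1}{11558} + 3806} = \sqrt{\frac{43989749}{11558}} = \frac{\sqrt{508433518942}}{11558}$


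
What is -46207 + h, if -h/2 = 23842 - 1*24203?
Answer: -45485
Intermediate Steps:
h = 722 (h = -2*(23842 - 1*24203) = -2*(23842 - 24203) = -2*(-361) = 722)
-46207 + h = -46207 + 722 = -45485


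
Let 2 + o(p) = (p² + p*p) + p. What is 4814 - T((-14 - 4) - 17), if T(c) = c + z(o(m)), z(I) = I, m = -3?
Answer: 4836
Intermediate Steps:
o(p) = -2 + p + 2*p² (o(p) = -2 + ((p² + p*p) + p) = -2 + ((p² + p²) + p) = -2 + (2*p² + p) = -2 + (p + 2*p²) = -2 + p + 2*p²)
T(c) = 13 + c (T(c) = c + (-2 - 3 + 2*(-3)²) = c + (-2 - 3 + 2*9) = c + (-2 - 3 + 18) = c + 13 = 13 + c)
4814 - T((-14 - 4) - 17) = 4814 - (13 + ((-14 - 4) - 17)) = 4814 - (13 + (-18 - 17)) = 4814 - (13 - 35) = 4814 - 1*(-22) = 4814 + 22 = 4836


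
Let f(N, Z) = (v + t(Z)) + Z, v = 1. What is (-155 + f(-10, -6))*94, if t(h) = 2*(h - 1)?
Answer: -16356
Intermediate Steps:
t(h) = -2 + 2*h (t(h) = 2*(-1 + h) = -2 + 2*h)
f(N, Z) = -1 + 3*Z (f(N, Z) = (1 + (-2 + 2*Z)) + Z = (-1 + 2*Z) + Z = -1 + 3*Z)
(-155 + f(-10, -6))*94 = (-155 + (-1 + 3*(-6)))*94 = (-155 + (-1 - 18))*94 = (-155 - 19)*94 = -174*94 = -16356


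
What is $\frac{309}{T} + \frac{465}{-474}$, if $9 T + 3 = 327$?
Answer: $\frac{7207}{948} \approx 7.6023$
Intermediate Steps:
$T = 36$ ($T = - \frac{1}{3} + \frac{1}{9} \cdot 327 = - \frac{1}{3} + \frac{109}{3} = 36$)
$\frac{309}{T} + \frac{465}{-474} = \frac{309}{36} + \frac{465}{-474} = 309 \cdot \frac{1}{36} + 465 \left(- \frac{1}{474}\right) = \frac{103}{12} - \frac{155}{158} = \frac{7207}{948}$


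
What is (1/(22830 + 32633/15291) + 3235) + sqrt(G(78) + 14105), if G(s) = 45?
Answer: 1129423152596/349126163 + 5*sqrt(566) ≈ 3354.0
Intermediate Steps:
(1/(22830 + 32633/15291) + 3235) + sqrt(G(78) + 14105) = (1/(22830 + 32633/15291) + 3235) + sqrt(45 + 14105) = (1/(22830 + 32633*(1/15291)) + 3235) + sqrt(14150) = (1/(22830 + 32633/15291) + 3235) + 5*sqrt(566) = (1/(349126163/15291) + 3235) + 5*sqrt(566) = (15291/349126163 + 3235) + 5*sqrt(566) = 1129423152596/349126163 + 5*sqrt(566)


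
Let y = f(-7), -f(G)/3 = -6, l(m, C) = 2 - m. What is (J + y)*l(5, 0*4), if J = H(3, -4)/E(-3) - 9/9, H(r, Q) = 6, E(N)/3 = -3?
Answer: -49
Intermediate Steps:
E(N) = -9 (E(N) = 3*(-3) = -9)
f(G) = 18 (f(G) = -3*(-6) = 18)
y = 18
J = -5/3 (J = 6/(-9) - 9/9 = 6*(-1/9) - 9*1/9 = -2/3 - 1 = -5/3 ≈ -1.6667)
(J + y)*l(5, 0*4) = (-5/3 + 18)*(2 - 1*5) = 49*(2 - 5)/3 = (49/3)*(-3) = -49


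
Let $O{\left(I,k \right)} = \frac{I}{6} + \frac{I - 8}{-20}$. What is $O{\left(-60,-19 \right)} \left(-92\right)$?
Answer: $\frac{3036}{5} \approx 607.2$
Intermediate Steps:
$O{\left(I,k \right)} = \frac{2}{5} + \frac{7 I}{60}$ ($O{\left(I,k \right)} = I \frac{1}{6} + \left(-8 + I\right) \left(- \frac{1}{20}\right) = \frac{I}{6} - \left(- \frac{2}{5} + \frac{I}{20}\right) = \frac{2}{5} + \frac{7 I}{60}$)
$O{\left(-60,-19 \right)} \left(-92\right) = \left(\frac{2}{5} + \frac{7}{60} \left(-60\right)\right) \left(-92\right) = \left(\frac{2}{5} - 7\right) \left(-92\right) = \left(- \frac{33}{5}\right) \left(-92\right) = \frac{3036}{5}$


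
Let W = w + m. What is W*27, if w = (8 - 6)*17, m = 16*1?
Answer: 1350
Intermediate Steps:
m = 16
w = 34 (w = 2*17 = 34)
W = 50 (W = 34 + 16 = 50)
W*27 = 50*27 = 1350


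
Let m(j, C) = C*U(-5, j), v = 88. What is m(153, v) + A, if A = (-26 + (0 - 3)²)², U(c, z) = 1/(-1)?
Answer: 201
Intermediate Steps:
U(c, z) = -1
m(j, C) = -C (m(j, C) = C*(-1) = -C)
A = 289 (A = (-26 + (-3)²)² = (-26 + 9)² = (-17)² = 289)
m(153, v) + A = -1*88 + 289 = -88 + 289 = 201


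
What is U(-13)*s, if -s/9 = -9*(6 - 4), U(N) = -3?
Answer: -486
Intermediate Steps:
s = 162 (s = -(-81)*(6 - 4) = -(-81)*2 = -9*(-18) = 162)
U(-13)*s = -3*162 = -486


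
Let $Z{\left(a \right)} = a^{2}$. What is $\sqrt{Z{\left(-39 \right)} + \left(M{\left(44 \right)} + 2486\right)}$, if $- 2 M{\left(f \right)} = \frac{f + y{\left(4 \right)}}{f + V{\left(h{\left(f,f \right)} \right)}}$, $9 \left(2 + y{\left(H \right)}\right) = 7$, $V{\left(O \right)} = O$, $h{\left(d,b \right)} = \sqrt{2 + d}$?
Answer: $\frac{\sqrt{6346318 + 144252 \sqrt{46}}}{6 \sqrt{44 + \sqrt{46}}} \approx 63.298$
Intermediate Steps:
$y{\left(H \right)} = - \frac{11}{9}$ ($y{\left(H \right)} = -2 + \frac{1}{9} \cdot 7 = -2 + \frac{7}{9} = - \frac{11}{9}$)
$M{\left(f \right)} = - \frac{- \frac{11}{9} + f}{2 \left(f + \sqrt{2 + f}\right)}$ ($M{\left(f \right)} = - \frac{\left(f - \frac{11}{9}\right) \frac{1}{f + \sqrt{2 + f}}}{2} = - \frac{\left(- \frac{11}{9} + f\right) \frac{1}{f + \sqrt{2 + f}}}{2} = - \frac{\frac{1}{f + \sqrt{2 + f}} \left(- \frac{11}{9} + f\right)}{2} = - \frac{- \frac{11}{9} + f}{2 \left(f + \sqrt{2 + f}\right)}$)
$\sqrt{Z{\left(-39 \right)} + \left(M{\left(44 \right)} + 2486\right)} = \sqrt{\left(-39\right)^{2} + \left(\frac{\frac{11}{18} - 22}{44 + \sqrt{2 + 44}} + 2486\right)} = \sqrt{1521 + \left(\frac{\frac{11}{18} - 22}{44 + \sqrt{46}} + 2486\right)} = \sqrt{1521 + \left(\frac{1}{44 + \sqrt{46}} \left(- \frac{385}{18}\right) + 2486\right)} = \sqrt{1521 + \left(- \frac{385}{18 \left(44 + \sqrt{46}\right)} + 2486\right)} = \sqrt{1521 + \left(2486 - \frac{385}{18 \left(44 + \sqrt{46}\right)}\right)} = \sqrt{4007 - \frac{385}{18 \left(44 + \sqrt{46}\right)}}$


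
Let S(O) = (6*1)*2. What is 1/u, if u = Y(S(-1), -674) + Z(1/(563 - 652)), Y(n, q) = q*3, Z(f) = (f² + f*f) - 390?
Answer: -7921/19105450 ≈ -0.00041459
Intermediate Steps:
Z(f) = -390 + 2*f² (Z(f) = (f² + f²) - 390 = 2*f² - 390 = -390 + 2*f²)
S(O) = 12 (S(O) = 6*2 = 12)
Y(n, q) = 3*q
u = -19105450/7921 (u = 3*(-674) + (-390 + 2*(1/(563 - 652))²) = -2022 + (-390 + 2*(1/(-89))²) = -2022 + (-390 + 2*(-1/89)²) = -2022 + (-390 + 2*(1/7921)) = -2022 + (-390 + 2/7921) = -2022 - 3089188/7921 = -19105450/7921 ≈ -2412.0)
1/u = 1/(-19105450/7921) = -7921/19105450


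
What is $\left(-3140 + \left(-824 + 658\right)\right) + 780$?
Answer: $-2526$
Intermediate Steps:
$\left(-3140 + \left(-824 + 658\right)\right) + 780 = \left(-3140 - 166\right) + 780 = -3306 + 780 = -2526$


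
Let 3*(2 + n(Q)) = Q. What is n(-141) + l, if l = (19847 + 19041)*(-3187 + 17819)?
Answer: 569009167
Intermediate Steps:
n(Q) = -2 + Q/3
l = 569009216 (l = 38888*14632 = 569009216)
n(-141) + l = (-2 + (⅓)*(-141)) + 569009216 = (-2 - 47) + 569009216 = -49 + 569009216 = 569009167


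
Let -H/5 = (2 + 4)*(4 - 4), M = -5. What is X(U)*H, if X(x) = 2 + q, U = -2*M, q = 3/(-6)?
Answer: 0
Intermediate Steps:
q = -1/2 (q = 3*(-1/6) = -1/2 ≈ -0.50000)
U = 10 (U = -2*(-5) = 10)
X(x) = 3/2 (X(x) = 2 - 1/2 = 3/2)
H = 0 (H = -5*(2 + 4)*(4 - 4) = -30*0 = -5*0 = 0)
X(U)*H = (3/2)*0 = 0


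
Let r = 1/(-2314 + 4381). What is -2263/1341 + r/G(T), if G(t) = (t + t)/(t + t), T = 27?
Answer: -1558760/923949 ≈ -1.6871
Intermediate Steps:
r = 1/2067 ≈ 0.00048379
G(t) = 1 (G(t) = (2*t)/((2*t)) = (2*t)*(1/(2*t)) = 1)
-2263/1341 + r/G(T) = -2263/1341 + (1/2067)/1 = -2263*1/1341 + (1/2067)*1 = -2263/1341 + 1/2067 = -1558760/923949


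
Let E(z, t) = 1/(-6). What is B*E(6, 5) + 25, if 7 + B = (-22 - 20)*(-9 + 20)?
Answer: 619/6 ≈ 103.17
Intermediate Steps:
E(z, t) = -1/6
B = -469 (B = -7 + (-22 - 20)*(-9 + 20) = -7 - 42*11 = -7 - 462 = -469)
B*E(6, 5) + 25 = -469*(-1/6) + 25 = 469/6 + 25 = 619/6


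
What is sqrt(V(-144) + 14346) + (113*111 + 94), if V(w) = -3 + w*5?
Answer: 12637 + sqrt(13623) ≈ 12754.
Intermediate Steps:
V(w) = -3 + 5*w
sqrt(V(-144) + 14346) + (113*111 + 94) = sqrt((-3 + 5*(-144)) + 14346) + (113*111 + 94) = sqrt((-3 - 720) + 14346) + (12543 + 94) = sqrt(-723 + 14346) + 12637 = sqrt(13623) + 12637 = 12637 + sqrt(13623)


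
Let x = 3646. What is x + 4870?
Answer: 8516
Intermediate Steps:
x + 4870 = 3646 + 4870 = 8516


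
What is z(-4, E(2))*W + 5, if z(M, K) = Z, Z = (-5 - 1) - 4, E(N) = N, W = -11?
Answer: 115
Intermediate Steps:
Z = -10 (Z = -6 - 4 = -10)
z(M, K) = -10
z(-4, E(2))*W + 5 = -10*(-11) + 5 = 110 + 5 = 115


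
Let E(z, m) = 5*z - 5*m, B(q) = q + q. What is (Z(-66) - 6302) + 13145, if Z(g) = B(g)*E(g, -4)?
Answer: 47763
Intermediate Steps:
B(q) = 2*q
E(z, m) = -5*m + 5*z
Z(g) = 2*g*(20 + 5*g) (Z(g) = (2*g)*(-5*(-4) + 5*g) = (2*g)*(20 + 5*g) = 2*g*(20 + 5*g))
(Z(-66) - 6302) + 13145 = (10*(-66)*(4 - 66) - 6302) + 13145 = (10*(-66)*(-62) - 6302) + 13145 = (40920 - 6302) + 13145 = 34618 + 13145 = 47763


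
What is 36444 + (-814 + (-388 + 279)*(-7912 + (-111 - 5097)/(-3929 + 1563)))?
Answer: 151727874/169 ≈ 8.9780e+5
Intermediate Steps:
36444 + (-814 + (-388 + 279)*(-7912 + (-111 - 5097)/(-3929 + 1563))) = 36444 + (-814 - 109*(-7912 - 5208/(-2366))) = 36444 + (-814 - 109*(-7912 - 5208*(-1/2366))) = 36444 + (-814 - 109*(-7912 + 372/169)) = 36444 + (-814 - 109*(-1336756/169)) = 36444 + (-814 + 145706404/169) = 36444 + 145568838/169 = 151727874/169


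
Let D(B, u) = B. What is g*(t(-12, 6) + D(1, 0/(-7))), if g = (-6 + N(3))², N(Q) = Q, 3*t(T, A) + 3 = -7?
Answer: -21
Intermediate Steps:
t(T, A) = -10/3 (t(T, A) = -1 + (⅓)*(-7) = -1 - 7/3 = -10/3)
g = 9 (g = (-6 + 3)² = (-3)² = 9)
g*(t(-12, 6) + D(1, 0/(-7))) = 9*(-10/3 + 1) = 9*(-7/3) = -21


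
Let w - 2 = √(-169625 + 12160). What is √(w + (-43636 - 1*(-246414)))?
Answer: √(202780 + I*√157465) ≈ 450.31 + 0.441*I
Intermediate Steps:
w = 2 + I*√157465 (w = 2 + √(-169625 + 12160) = 2 + √(-157465) = 2 + I*√157465 ≈ 2.0 + 396.82*I)
√(w + (-43636 - 1*(-246414))) = √((2 + I*√157465) + (-43636 - 1*(-246414))) = √((2 + I*√157465) + (-43636 + 246414)) = √((2 + I*√157465) + 202778) = √(202780 + I*√157465)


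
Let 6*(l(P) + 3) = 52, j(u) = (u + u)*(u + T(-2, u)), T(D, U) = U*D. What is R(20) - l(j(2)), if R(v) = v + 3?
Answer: 52/3 ≈ 17.333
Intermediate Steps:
T(D, U) = D*U
j(u) = -2*u² (j(u) = (u + u)*(u - 2*u) = (2*u)*(-u) = -2*u²)
l(P) = 17/3 (l(P) = -3 + (⅙)*52 = -3 + 26/3 = 17/3)
R(v) = 3 + v
R(20) - l(j(2)) = (3 + 20) - 1*17/3 = 23 - 17/3 = 52/3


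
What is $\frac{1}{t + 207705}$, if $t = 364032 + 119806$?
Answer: $\frac{1}{691543} \approx 1.446 \cdot 10^{-6}$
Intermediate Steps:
$t = 483838$
$\frac{1}{t + 207705} = \frac{1}{483838 + 207705} = \frac{1}{691543}$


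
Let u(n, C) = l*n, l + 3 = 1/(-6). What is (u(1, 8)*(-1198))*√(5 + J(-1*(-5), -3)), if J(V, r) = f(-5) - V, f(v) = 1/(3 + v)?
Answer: 11381*I*√2/6 ≈ 2682.5*I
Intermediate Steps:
l = -19/6 (l = -3 + 1/(-6) = -3 - ⅙ = -19/6 ≈ -3.1667)
u(n, C) = -19*n/6
J(V, r) = -½ - V (J(V, r) = 1/(3 - 5) - V = 1/(-2) - V = -½ - V)
(u(1, 8)*(-1198))*√(5 + J(-1*(-5), -3)) = (-19/6*1*(-1198))*√(5 + (-½ - (-1)*(-5))) = (-19/6*(-1198))*√(5 + (-½ - 1*5)) = 11381*√(5 + (-½ - 5))/3 = 11381*√(5 - 11/2)/3 = 11381*√(-½)/3 = 11381*(I*√2/2)/3 = 11381*I*√2/6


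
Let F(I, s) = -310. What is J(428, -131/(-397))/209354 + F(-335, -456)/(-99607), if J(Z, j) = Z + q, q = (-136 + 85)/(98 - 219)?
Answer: 13016395813/2523227989238 ≈ 0.0051586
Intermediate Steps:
q = 51/121 (q = -51/(-121) = -51*(-1/121) = 51/121 ≈ 0.42149)
J(Z, j) = 51/121 + Z (J(Z, j) = Z + 51/121 = 51/121 + Z)
J(428, -131/(-397))/209354 + F(-335, -456)/(-99607) = (51/121 + 428)/209354 - 310/(-99607) = (51839/121)*(1/209354) - 310*(-1/99607) = 51839/25331834 + 310/99607 = 13016395813/2523227989238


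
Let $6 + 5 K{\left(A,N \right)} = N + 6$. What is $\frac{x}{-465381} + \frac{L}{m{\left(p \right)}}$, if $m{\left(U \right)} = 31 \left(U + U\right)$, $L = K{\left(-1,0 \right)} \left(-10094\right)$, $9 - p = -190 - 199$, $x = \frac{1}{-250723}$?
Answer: $\frac{1}{116681720463} \approx 8.5703 \cdot 10^{-12}$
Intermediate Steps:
$K{\left(A,N \right)} = \frac{N}{5}$ ($K{\left(A,N \right)} = - \frac{6}{5} + \frac{N + 6}{5} = - \frac{6}{5} + \frac{6 + N}{5} = - \frac{6}{5} + \left(\frac{6}{5} + \frac{N}{5}\right) = \frac{N}{5}$)
$x = - \frac{1}{250723} \approx -3.9885 \cdot 10^{-6}$
$p = 398$ ($p = 9 - \left(-190 - 199\right) = 9 - -389 = 9 + 389 = 398$)
$L = 0$ ($L = \frac{1}{5} \cdot 0 \left(-10094\right) = 0 \left(-10094\right) = 0$)
$m{\left(U \right)} = 62 U$ ($m{\left(U \right)} = 31 \cdot 2 U = 62 U$)
$\frac{x}{-465381} + \frac{L}{m{\left(p \right)}} = - \frac{1}{250723 \left(-465381\right)} + \frac{0}{62 \cdot 398} = \left(- \frac{1}{250723}\right) \left(- \frac{1}{465381}\right) + \frac{0}{24676} = \frac{1}{116681720463} + 0 \cdot \frac{1}{24676} = \frac{1}{116681720463} + 0 = \frac{1}{116681720463}$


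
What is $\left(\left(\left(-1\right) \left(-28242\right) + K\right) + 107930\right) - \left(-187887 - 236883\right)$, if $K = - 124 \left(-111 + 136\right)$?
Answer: $557842$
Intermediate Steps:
$K = -3100$ ($K = \left(-124\right) 25 = -3100$)
$\left(\left(\left(-1\right) \left(-28242\right) + K\right) + 107930\right) - \left(-187887 - 236883\right) = \left(\left(\left(-1\right) \left(-28242\right) - 3100\right) + 107930\right) - \left(-187887 - 236883\right) = \left(\left(28242 - 3100\right) + 107930\right) - -424770 = \left(25142 + 107930\right) + 424770 = 133072 + 424770 = 557842$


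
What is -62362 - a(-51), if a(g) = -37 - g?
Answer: -62376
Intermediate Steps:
-62362 - a(-51) = -62362 - (-37 - 1*(-51)) = -62362 - (-37 + 51) = -62362 - 1*14 = -62362 - 14 = -62376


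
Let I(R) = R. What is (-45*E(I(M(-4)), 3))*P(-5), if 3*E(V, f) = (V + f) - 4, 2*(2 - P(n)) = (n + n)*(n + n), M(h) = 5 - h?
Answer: 5760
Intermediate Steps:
P(n) = 2 - 2*n² (P(n) = 2 - (n + n)*(n + n)/2 = 2 - 2*n*2*n/2 = 2 - 2*n²)
E(V, f) = -4/3 + V/3 + f/3 (E(V, f) = ((V + f) - 4)/3 = (-4 + V + f)/3 = -4/3 + V/3 + f/3)
(-45*E(I(M(-4)), 3))*P(-5) = (-45*(-4/3 + (5 - 1*(-4))/3 + (⅓)*3))*(2 - 2*(-5)²) = (-45*(-4/3 + (5 + 4)/3 + 1))*(2 - 2*25) = (-45*(-4/3 + (⅓)*9 + 1))*(2 - 50) = -45*(-4/3 + 3 + 1)*(-48) = -45*8/3*(-48) = -120*(-48) = 5760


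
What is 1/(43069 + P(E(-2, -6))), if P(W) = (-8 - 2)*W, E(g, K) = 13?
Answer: 1/42939 ≈ 2.3289e-5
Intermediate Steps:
P(W) = -10*W
1/(43069 + P(E(-2, -6))) = 1/(43069 - 10*13) = 1/(43069 - 130) = 1/42939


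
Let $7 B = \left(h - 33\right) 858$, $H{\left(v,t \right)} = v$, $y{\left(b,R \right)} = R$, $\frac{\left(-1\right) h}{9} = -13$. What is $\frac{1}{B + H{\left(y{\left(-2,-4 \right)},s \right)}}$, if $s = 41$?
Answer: $\frac{1}{10292} \approx 9.7163 \cdot 10^{-5}$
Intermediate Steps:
$h = 117$ ($h = \left(-9\right) \left(-13\right) = 117$)
$B = 10296$ ($B = \frac{\left(117 - 33\right) 858}{7} = \frac{84 \cdot 858}{7} = \frac{1}{7} \cdot 72072 = 10296$)
$\frac{1}{B + H{\left(y{\left(-2,-4 \right)},s \right)}} = \frac{1}{10296 - 4} = \frac{1}{10292}$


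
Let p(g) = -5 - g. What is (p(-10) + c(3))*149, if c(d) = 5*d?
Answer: 2980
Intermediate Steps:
(p(-10) + c(3))*149 = ((-5 - 1*(-10)) + 5*3)*149 = ((-5 + 10) + 15)*149 = (5 + 15)*149 = 20*149 = 2980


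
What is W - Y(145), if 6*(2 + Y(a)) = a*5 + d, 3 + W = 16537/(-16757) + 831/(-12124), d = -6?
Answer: -74289436115/609485604 ≈ -121.89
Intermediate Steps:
W = -823905259/203161868 (W = -3 + (16537/(-16757) + 831/(-12124)) = -3 + (16537*(-1/16757) + 831*(-1/12124)) = -3 + (-16537/16757 - 831/12124) = -3 - 214419655/203161868 = -823905259/203161868 ≈ -4.0554)
Y(a) = -3 + 5*a/6 (Y(a) = -2 + (a*5 - 6)/6 = -2 + (5*a - 6)/6 = -2 + (-6 + 5*a)/6 = -2 + (-1 + 5*a/6) = -3 + 5*a/6)
W - Y(145) = -823905259/203161868 - (-3 + (5/6)*145) = -823905259/203161868 - (-3 + 725/6) = -823905259/203161868 - 1*707/6 = -823905259/203161868 - 707/6 = -74289436115/609485604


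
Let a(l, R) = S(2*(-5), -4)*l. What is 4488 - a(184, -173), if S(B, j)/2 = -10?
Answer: 8168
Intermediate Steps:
S(B, j) = -20 (S(B, j) = 2*(-10) = -20)
a(l, R) = -20*l
4488 - a(184, -173) = 4488 - (-20)*184 = 4488 - 1*(-3680) = 4488 + 3680 = 8168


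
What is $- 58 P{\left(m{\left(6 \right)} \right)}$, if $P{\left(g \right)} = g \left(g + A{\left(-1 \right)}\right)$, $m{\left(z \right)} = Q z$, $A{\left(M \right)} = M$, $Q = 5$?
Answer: $-50460$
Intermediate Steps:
$m{\left(z \right)} = 5 z$
$P{\left(g \right)} = g \left(-1 + g\right)$ ($P{\left(g \right)} = g \left(g - 1\right) = g \left(-1 + g\right)$)
$- 58 P{\left(m{\left(6 \right)} \right)} = - 58 \cdot 5 \cdot 6 \left(-1 + 5 \cdot 6\right) = - 58 \cdot 30 \left(-1 + 30\right) = - 58 \cdot 30 \cdot 29 = \left(-58\right) 870 = -50460$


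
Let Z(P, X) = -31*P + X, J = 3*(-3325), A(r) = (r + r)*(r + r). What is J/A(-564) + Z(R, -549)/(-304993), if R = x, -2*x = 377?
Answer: -3259647421/129356071104 ≈ -0.025199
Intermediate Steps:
x = -377/2 (x = -½*377 = -377/2 ≈ -188.50)
R = -377/2 ≈ -188.50
A(r) = 4*r² (A(r) = (2*r)*(2*r) = 4*r²)
J = -9975
Z(P, X) = X - 31*P
J/A(-564) + Z(R, -549)/(-304993) = -9975/(4*(-564)²) + (-549 - 31*(-377/2))/(-304993) = -9975/(4*318096) + (-549 + 11687/2)*(-1/304993) = -9975/1272384 + (10589/2)*(-1/304993) = -9975*1/1272384 - 10589/609986 = -3325/424128 - 10589/609986 = -3259647421/129356071104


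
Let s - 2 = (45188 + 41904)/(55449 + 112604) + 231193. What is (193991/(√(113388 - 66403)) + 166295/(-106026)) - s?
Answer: -4119466772246737/17817987378 + 193991*√46985/46985 ≈ -2.3030e+5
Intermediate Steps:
s = 38853100427/168053 (s = 2 + ((45188 + 41904)/(55449 + 112604) + 231193) = 2 + (87092/168053 + 231193) = 2 + 38852764321/168053 = 38853100427/168053 ≈ 2.3120e+5)
(193991/(√(113388 - 66403)) + 166295/(-106026)) - s = (193991/(√(113388 - 66403)) + 166295/(-106026)) - 1*38853100427/168053 = (193991/(√46985) + 166295*(-1/106026)) - 38853100427/168053 = (193991*(√46985/46985) - 166295/106026) - 38853100427/168053 = (193991*√46985/46985 - 166295/106026) - 38853100427/168053 = (-166295/106026 + 193991*√46985/46985) - 38853100427/168053 = -4119466772246737/17817987378 + 193991*√46985/46985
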